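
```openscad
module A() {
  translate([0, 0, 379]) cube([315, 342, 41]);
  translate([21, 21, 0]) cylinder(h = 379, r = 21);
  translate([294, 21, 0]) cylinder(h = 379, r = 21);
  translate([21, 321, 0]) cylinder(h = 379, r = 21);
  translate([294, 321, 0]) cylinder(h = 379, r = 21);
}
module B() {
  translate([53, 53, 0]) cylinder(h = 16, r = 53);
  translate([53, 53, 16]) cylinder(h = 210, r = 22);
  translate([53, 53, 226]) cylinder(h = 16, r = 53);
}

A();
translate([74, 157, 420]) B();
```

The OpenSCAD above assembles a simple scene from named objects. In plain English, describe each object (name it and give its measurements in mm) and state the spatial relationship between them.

A is a simple wooden stool: a rectangular seat 315 mm (x) by 342 mm (y), 41 mm thick, top face at z = 420 mm, on four round legs, each 42 mm in diameter. The legs rest on z = 0, each leg's axis is inset half a diameter from the nearest pair of seat edges (so the leg's bounding box is flush with the corner).

B is a spool: two coaxial disc flanges of radius 53 mm and thickness 16 mm, joined by a core cylinder of radius 22 mm and height 210 mm. The lower flange rests on z = 0 and the three cylinders share a vertical axis.

The spool is on top of the stool.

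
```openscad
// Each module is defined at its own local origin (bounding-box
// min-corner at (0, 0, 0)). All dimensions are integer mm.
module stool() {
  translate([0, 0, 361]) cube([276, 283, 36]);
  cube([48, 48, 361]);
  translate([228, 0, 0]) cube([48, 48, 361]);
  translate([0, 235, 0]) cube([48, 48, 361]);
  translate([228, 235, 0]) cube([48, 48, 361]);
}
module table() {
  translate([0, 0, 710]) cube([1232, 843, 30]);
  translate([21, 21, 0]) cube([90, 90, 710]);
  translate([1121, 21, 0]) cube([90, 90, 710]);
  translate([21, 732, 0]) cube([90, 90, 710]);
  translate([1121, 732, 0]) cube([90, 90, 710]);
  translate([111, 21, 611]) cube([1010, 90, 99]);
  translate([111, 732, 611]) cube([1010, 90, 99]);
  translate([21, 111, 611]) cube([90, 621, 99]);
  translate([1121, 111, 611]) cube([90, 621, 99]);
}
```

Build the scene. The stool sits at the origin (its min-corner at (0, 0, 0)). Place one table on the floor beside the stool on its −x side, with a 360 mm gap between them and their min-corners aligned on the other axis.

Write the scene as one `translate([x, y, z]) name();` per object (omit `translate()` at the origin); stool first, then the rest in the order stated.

stool();
translate([-1592, 0, 0]) table();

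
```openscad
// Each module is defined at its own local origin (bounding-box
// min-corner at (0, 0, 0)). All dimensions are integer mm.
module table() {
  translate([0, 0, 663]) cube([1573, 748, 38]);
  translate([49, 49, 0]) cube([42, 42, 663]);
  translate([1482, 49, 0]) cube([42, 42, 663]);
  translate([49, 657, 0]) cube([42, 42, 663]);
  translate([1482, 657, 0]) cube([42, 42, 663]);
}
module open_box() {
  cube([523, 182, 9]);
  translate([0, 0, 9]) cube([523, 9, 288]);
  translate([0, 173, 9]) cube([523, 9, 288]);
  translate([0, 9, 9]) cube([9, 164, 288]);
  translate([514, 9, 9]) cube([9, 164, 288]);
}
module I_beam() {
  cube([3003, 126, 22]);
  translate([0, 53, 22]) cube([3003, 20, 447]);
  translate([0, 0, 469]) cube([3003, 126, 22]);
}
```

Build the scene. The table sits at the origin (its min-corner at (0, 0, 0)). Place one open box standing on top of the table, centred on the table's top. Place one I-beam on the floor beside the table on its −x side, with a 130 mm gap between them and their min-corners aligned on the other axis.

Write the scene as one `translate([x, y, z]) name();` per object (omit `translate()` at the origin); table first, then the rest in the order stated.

table();
translate([525, 283, 701]) open_box();
translate([-3133, 0, 0]) I_beam();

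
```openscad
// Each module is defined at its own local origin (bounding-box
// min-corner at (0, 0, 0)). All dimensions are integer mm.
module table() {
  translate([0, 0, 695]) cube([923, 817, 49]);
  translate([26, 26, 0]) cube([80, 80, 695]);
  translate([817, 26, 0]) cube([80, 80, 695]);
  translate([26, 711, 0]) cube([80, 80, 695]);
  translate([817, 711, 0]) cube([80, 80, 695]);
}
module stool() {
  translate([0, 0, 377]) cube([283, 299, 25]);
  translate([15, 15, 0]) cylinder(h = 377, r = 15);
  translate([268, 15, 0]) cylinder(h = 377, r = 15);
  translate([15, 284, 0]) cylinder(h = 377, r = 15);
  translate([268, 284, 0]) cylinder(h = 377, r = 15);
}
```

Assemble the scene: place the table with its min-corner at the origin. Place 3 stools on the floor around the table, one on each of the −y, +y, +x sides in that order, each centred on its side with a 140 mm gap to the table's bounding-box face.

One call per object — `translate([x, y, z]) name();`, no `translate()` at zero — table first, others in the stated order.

table();
translate([320, -439, 0]) stool();
translate([320, 957, 0]) stool();
translate([1063, 259, 0]) stool();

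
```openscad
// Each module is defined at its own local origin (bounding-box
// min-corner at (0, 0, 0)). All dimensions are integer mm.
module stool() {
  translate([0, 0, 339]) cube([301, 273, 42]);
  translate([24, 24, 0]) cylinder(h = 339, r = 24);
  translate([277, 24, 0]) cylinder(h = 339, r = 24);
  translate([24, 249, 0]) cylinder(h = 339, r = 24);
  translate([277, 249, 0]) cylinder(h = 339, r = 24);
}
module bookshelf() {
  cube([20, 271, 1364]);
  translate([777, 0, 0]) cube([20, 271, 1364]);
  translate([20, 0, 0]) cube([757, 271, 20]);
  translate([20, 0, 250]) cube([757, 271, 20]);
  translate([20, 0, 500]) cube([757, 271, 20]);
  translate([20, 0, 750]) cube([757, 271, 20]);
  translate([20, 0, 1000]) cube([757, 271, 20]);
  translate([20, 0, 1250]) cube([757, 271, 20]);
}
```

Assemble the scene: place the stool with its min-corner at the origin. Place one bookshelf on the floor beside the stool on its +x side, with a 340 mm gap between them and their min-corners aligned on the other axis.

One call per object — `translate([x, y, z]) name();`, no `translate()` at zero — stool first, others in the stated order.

stool();
translate([641, 0, 0]) bookshelf();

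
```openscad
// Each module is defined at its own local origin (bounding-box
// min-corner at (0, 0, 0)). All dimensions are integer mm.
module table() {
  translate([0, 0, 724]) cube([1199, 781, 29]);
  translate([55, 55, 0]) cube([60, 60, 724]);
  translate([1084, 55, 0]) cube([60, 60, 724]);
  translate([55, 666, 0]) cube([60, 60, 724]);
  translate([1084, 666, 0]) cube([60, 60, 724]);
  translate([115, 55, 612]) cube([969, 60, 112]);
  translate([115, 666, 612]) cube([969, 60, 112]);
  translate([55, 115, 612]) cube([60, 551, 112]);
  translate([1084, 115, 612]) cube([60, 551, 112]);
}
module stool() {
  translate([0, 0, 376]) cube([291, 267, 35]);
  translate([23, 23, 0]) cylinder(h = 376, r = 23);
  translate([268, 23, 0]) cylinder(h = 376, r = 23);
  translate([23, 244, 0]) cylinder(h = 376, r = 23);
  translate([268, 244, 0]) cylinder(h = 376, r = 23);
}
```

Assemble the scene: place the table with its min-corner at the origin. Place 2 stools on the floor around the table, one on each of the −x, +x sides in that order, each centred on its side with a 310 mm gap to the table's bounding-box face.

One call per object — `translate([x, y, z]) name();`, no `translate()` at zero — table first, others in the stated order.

table();
translate([-601, 257, 0]) stool();
translate([1509, 257, 0]) stool();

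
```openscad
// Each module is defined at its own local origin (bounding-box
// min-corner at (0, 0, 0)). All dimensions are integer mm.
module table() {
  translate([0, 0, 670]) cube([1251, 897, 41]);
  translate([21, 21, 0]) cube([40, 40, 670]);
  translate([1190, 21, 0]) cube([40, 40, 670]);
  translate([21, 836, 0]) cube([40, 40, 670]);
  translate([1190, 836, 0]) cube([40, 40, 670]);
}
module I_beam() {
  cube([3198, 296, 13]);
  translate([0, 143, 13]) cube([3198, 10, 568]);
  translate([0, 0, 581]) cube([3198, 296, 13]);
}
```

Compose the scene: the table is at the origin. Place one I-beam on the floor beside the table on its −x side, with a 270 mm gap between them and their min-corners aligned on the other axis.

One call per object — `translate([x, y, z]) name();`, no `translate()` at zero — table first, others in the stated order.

table();
translate([-3468, 0, 0]) I_beam();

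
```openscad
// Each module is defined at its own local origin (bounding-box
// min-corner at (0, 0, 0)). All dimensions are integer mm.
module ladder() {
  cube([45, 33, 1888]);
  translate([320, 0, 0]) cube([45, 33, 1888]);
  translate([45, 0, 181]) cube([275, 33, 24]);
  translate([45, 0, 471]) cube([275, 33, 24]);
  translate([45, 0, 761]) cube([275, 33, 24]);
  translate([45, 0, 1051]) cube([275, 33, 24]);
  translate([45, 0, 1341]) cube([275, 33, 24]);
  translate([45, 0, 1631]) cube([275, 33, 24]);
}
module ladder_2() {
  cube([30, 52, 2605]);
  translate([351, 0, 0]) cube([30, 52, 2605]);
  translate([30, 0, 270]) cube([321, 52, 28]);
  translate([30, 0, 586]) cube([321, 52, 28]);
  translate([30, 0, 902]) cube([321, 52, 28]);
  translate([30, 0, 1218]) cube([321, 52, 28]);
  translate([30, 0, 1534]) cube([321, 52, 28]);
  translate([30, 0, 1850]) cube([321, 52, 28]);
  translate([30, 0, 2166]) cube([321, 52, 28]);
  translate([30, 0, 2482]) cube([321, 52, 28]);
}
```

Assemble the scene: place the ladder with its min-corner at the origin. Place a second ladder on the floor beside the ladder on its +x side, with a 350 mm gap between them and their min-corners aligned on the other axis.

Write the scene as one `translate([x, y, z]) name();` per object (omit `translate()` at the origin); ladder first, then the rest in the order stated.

ladder();
translate([715, 0, 0]) ladder_2();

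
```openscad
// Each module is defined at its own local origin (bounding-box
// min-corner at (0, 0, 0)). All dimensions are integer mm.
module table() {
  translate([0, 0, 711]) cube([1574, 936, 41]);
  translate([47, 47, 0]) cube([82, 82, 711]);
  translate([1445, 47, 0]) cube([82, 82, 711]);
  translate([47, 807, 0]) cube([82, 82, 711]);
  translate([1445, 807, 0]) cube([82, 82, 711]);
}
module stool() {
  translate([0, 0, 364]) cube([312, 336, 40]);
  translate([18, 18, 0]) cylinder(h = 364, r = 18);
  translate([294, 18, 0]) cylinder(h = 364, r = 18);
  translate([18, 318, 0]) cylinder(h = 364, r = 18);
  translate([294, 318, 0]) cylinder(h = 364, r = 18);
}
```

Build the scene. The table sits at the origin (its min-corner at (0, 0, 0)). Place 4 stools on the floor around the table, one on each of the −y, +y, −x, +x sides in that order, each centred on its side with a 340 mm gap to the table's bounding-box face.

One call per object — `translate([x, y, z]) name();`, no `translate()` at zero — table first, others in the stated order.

table();
translate([631, -676, 0]) stool();
translate([631, 1276, 0]) stool();
translate([-652, 300, 0]) stool();
translate([1914, 300, 0]) stool();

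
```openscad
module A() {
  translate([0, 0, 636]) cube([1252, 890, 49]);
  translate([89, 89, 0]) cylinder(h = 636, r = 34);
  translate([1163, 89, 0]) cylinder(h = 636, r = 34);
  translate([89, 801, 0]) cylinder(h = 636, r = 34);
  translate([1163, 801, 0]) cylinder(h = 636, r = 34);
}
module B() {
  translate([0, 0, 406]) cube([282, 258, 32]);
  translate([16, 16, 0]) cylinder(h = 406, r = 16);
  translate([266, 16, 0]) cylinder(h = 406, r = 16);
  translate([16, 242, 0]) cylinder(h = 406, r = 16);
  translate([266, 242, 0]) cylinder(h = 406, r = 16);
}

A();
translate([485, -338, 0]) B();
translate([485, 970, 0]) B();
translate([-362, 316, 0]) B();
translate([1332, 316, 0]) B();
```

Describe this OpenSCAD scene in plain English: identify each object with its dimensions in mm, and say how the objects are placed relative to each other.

A is a table: top 1252 mm (x) × 890 mm (y), 49 mm thick, upper face at z = 685 mm, on four round legs of 68 mm diameter, each leg's bounding box inset 55 mm from the nearest pair of top edges, running from z = 0 to the bottom of the top.

B is a four-legged stool. The seat is 282×258 mm, 32 mm thick, top at z = 438 mm. It stands on four round legs, each 32 mm in diameter, from z = 0 to the seat underside, each leg's axis is inset half a diameter from the nearest pair of seat edges (so the leg's bounding box is flush with the corner).

Four stools sit around the table at the −y, +y, −x, +x sides.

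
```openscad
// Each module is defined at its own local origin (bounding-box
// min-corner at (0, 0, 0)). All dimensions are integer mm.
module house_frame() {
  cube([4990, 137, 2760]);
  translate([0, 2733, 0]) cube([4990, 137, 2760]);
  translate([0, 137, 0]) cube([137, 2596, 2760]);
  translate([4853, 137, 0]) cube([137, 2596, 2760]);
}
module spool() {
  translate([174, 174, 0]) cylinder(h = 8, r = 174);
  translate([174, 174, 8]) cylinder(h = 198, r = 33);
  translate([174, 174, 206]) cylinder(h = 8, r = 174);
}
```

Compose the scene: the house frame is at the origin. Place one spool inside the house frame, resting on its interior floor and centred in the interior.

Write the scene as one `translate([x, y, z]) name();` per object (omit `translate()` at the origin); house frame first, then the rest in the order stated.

house_frame();
translate([2321, 1261, 0]) spool();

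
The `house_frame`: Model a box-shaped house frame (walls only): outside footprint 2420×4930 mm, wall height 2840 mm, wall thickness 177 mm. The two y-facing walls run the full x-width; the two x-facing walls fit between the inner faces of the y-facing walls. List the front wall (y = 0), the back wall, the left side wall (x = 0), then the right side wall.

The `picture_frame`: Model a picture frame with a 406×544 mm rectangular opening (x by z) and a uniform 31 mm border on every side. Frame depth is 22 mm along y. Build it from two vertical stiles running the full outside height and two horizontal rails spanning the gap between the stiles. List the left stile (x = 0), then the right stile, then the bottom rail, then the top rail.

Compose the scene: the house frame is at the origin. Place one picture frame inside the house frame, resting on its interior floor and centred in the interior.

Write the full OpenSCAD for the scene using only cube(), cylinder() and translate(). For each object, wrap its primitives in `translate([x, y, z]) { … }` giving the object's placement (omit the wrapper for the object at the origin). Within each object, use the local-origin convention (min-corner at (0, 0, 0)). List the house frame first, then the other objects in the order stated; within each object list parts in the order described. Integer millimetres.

cube([2420, 177, 2840]);
translate([0, 4753, 0]) cube([2420, 177, 2840]);
translate([0, 177, 0]) cube([177, 4576, 2840]);
translate([2243, 177, 0]) cube([177, 4576, 2840]);
translate([976, 2454, 0]) {
  cube([31, 22, 606]);
  translate([437, 0, 0]) cube([31, 22, 606]);
  translate([31, 0, 0]) cube([406, 22, 31]);
  translate([31, 0, 575]) cube([406, 22, 31]);
}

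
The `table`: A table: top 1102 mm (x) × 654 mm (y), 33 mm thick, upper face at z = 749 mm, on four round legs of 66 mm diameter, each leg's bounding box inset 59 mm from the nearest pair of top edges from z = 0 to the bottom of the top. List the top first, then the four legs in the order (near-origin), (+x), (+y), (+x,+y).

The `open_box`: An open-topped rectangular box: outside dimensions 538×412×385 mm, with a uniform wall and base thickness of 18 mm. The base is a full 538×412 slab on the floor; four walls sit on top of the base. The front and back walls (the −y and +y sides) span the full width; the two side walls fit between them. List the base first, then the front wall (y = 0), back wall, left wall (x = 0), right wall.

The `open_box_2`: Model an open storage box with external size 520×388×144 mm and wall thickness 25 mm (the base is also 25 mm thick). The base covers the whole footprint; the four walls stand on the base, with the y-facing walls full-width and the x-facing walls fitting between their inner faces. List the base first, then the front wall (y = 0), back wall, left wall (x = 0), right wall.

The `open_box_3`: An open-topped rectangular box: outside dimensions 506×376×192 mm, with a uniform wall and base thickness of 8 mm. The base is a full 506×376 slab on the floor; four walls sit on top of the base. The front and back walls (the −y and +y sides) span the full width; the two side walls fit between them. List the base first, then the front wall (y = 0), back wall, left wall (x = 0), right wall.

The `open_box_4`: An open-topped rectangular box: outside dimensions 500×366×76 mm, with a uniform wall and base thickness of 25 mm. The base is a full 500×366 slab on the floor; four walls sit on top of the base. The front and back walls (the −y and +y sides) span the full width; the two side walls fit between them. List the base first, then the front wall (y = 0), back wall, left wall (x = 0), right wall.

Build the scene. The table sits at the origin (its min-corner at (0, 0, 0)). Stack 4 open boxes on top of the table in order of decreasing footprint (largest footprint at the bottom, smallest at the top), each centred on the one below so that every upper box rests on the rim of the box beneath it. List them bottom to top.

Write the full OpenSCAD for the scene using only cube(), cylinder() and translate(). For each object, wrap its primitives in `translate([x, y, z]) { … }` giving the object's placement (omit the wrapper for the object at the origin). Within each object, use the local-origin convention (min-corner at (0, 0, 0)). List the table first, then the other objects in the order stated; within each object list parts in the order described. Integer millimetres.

translate([0, 0, 716]) cube([1102, 654, 33]);
translate([92, 92, 0]) cylinder(h = 716, r = 33);
translate([1010, 92, 0]) cylinder(h = 716, r = 33);
translate([92, 562, 0]) cylinder(h = 716, r = 33);
translate([1010, 562, 0]) cylinder(h = 716, r = 33);
translate([282, 121, 749]) {
  cube([538, 412, 18]);
  translate([0, 0, 18]) cube([538, 18, 367]);
  translate([0, 394, 18]) cube([538, 18, 367]);
  translate([0, 18, 18]) cube([18, 376, 367]);
  translate([520, 18, 18]) cube([18, 376, 367]);
}
translate([291, 133, 1134]) {
  cube([520, 388, 25]);
  translate([0, 0, 25]) cube([520, 25, 119]);
  translate([0, 363, 25]) cube([520, 25, 119]);
  translate([0, 25, 25]) cube([25, 338, 119]);
  translate([495, 25, 25]) cube([25, 338, 119]);
}
translate([298, 139, 1278]) {
  cube([506, 376, 8]);
  translate([0, 0, 8]) cube([506, 8, 184]);
  translate([0, 368, 8]) cube([506, 8, 184]);
  translate([0, 8, 8]) cube([8, 360, 184]);
  translate([498, 8, 8]) cube([8, 360, 184]);
}
translate([301, 144, 1470]) {
  cube([500, 366, 25]);
  translate([0, 0, 25]) cube([500, 25, 51]);
  translate([0, 341, 25]) cube([500, 25, 51]);
  translate([0, 25, 25]) cube([25, 316, 51]);
  translate([475, 25, 25]) cube([25, 316, 51]);
}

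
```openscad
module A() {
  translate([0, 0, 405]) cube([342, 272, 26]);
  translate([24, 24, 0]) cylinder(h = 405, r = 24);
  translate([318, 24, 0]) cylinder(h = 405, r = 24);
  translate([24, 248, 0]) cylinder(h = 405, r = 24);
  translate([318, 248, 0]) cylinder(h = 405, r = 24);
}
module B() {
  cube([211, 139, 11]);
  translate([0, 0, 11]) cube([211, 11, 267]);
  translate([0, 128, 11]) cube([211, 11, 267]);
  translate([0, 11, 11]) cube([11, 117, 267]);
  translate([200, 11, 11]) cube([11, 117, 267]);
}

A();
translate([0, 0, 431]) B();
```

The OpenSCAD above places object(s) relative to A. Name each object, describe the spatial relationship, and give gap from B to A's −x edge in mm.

The open box's min-x is at 0; the stool's min-x is 0; gap = 0 mm.

A is a stool. B is an open box. The open box is on top of the stool. The gap from the open box to the stool's −x edge is 0 mm.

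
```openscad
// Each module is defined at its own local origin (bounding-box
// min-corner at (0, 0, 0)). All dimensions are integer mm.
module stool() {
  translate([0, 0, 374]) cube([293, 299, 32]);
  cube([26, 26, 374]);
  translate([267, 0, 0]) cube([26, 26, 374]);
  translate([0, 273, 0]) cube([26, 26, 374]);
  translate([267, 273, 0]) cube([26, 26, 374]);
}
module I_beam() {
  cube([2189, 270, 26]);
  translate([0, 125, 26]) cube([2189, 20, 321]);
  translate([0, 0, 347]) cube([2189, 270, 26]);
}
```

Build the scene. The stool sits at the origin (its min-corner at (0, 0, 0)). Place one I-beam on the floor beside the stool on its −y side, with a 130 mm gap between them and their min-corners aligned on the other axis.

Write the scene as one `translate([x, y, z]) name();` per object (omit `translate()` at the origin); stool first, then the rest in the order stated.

stool();
translate([0, -400, 0]) I_beam();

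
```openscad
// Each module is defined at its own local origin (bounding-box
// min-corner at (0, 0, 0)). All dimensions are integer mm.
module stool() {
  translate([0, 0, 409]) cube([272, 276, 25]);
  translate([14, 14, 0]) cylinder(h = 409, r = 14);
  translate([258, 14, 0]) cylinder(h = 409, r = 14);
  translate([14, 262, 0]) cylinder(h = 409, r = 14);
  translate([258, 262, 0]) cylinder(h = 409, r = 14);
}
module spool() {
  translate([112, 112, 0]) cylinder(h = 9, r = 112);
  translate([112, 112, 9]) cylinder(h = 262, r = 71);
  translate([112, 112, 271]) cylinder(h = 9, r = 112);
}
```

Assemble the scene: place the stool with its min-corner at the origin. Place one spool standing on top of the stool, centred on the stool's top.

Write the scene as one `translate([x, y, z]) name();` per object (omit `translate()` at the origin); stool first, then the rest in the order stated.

stool();
translate([24, 26, 434]) spool();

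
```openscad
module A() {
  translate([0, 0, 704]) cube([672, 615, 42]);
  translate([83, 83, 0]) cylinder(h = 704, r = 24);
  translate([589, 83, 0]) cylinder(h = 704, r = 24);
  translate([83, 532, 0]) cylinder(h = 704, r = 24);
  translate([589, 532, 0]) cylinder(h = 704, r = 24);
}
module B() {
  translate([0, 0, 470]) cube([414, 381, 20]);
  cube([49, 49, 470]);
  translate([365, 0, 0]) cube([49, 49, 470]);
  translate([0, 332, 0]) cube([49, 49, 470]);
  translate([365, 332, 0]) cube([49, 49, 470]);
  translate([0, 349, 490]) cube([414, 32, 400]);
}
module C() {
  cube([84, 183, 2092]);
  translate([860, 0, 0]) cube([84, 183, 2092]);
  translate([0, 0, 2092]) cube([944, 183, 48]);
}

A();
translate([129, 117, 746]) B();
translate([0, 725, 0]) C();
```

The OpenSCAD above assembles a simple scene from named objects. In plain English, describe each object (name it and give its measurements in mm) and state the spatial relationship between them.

A is a table: top 672 mm (x) × 615 mm (y), 42 mm thick, upper face at z = 746 mm, on four round legs of 48 mm diameter, each leg's bounding box inset 59 mm from the nearest pair of top edges, running from z = 0 to the bottom of the top.

B is a chair: 414×381 mm seat, 20 mm thick, top at z = 490 mm, on four 49 mm square corner legs flush with the seat edges. A 32 mm thick backrest slab spans the full seat width, extending 400 mm above the seat top, its back face flush with the seat's +y edge.

C is a rectangular door frame: two vertical jambs of 84×183 mm section, 2092 mm tall, with a clear opening 776 mm wide between their inner faces. A header 48 mm tall and 183 mm deep lies on top of the jambs and spans the full outside width.

The chair is on top of the table, centred. The door frame is on the floor beside the table on its +y side.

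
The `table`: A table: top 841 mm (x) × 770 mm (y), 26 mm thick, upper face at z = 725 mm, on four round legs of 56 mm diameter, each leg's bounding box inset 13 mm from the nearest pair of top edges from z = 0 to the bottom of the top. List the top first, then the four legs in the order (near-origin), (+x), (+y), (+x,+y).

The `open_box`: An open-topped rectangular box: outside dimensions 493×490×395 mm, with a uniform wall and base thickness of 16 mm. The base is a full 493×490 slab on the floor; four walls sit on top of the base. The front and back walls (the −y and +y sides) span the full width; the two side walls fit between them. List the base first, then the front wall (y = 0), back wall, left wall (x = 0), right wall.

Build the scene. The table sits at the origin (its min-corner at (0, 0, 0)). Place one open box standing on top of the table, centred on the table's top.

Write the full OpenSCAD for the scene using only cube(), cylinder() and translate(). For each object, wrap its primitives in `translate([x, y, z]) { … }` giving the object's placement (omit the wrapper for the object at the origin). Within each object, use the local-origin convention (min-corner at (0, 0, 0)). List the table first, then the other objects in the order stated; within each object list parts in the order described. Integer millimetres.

translate([0, 0, 699]) cube([841, 770, 26]);
translate([41, 41, 0]) cylinder(h = 699, r = 28);
translate([800, 41, 0]) cylinder(h = 699, r = 28);
translate([41, 729, 0]) cylinder(h = 699, r = 28);
translate([800, 729, 0]) cylinder(h = 699, r = 28);
translate([174, 140, 725]) {
  cube([493, 490, 16]);
  translate([0, 0, 16]) cube([493, 16, 379]);
  translate([0, 474, 16]) cube([493, 16, 379]);
  translate([0, 16, 16]) cube([16, 458, 379]);
  translate([477, 16, 16]) cube([16, 458, 379]);
}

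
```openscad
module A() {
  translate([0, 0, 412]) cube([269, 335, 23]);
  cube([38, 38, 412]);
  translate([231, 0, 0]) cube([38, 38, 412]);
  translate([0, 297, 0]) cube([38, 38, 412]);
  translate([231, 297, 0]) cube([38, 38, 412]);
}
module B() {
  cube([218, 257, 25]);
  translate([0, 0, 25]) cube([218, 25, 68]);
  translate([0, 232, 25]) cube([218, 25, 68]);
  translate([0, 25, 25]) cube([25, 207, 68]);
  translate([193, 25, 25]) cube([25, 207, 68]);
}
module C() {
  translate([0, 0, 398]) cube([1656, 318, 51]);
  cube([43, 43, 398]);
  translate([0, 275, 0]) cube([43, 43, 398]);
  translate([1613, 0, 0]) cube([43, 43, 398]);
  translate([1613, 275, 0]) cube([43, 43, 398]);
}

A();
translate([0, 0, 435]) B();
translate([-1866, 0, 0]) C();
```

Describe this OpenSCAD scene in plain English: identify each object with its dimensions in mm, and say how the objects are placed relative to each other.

A is a four-legged stool. The seat is a 269×335×23 mm slab whose top surface is at z = 435 mm; four square legs, each 38×38 mm in cross-section, run from the floor (z = 0) to the underside of the seat, each flush with a corner of the seat.

B is an open storage box with external size 218×257×93 mm and wall thickness 25 mm (the base is also 25 mm thick). The base covers the whole footprint; the four walls stand on the base, with the y-facing walls full-width and the x-facing walls fitting between their inner faces.

C is a bench: a 1656×318 mm seat slab, 51 mm thick, top at z = 449 mm, on four 43×43 mm square legs flush with the seat corners and standing on z = 0.

The open box is on top of the stool. The bench is on the floor beside the stool on its −x side.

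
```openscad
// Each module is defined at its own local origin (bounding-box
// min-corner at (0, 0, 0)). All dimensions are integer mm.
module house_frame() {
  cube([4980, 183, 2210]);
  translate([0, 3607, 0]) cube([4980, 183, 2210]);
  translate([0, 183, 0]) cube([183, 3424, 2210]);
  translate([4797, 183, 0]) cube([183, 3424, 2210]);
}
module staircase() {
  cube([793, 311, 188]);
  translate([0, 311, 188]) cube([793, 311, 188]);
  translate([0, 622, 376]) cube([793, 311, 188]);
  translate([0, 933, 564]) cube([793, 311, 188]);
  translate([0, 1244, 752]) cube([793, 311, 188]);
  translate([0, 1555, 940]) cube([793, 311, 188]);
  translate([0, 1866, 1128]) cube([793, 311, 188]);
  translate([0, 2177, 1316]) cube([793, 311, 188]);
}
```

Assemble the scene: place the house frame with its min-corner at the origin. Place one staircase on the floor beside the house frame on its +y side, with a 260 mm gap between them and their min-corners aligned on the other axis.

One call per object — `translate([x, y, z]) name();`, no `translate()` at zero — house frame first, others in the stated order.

house_frame();
translate([0, 4050, 0]) staircase();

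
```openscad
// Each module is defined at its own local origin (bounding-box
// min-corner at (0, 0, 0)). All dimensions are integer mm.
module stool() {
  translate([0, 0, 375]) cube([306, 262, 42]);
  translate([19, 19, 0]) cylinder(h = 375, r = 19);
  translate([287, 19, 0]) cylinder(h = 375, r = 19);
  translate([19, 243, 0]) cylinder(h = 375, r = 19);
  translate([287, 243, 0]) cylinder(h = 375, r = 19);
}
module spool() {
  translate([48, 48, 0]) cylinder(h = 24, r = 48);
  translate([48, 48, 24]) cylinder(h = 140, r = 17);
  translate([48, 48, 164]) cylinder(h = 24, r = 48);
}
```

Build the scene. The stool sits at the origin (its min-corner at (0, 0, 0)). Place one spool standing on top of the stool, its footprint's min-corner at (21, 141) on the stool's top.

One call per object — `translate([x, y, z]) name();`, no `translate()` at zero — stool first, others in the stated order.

stool();
translate([21, 141, 417]) spool();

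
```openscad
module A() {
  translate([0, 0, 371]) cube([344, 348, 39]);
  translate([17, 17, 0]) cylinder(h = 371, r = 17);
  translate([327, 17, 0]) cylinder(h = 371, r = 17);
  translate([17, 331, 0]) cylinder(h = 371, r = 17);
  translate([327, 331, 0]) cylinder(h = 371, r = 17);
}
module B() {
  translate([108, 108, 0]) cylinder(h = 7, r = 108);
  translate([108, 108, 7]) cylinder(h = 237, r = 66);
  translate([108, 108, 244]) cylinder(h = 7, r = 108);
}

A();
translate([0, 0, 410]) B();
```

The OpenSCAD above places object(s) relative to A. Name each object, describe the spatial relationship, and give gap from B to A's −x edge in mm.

The spool's min-x is at 0; the stool's min-x is 0; gap = 0 mm.

A is a stool. B is a spool. The spool is on top of the stool. The gap from the spool to the stool's −x edge is 0 mm.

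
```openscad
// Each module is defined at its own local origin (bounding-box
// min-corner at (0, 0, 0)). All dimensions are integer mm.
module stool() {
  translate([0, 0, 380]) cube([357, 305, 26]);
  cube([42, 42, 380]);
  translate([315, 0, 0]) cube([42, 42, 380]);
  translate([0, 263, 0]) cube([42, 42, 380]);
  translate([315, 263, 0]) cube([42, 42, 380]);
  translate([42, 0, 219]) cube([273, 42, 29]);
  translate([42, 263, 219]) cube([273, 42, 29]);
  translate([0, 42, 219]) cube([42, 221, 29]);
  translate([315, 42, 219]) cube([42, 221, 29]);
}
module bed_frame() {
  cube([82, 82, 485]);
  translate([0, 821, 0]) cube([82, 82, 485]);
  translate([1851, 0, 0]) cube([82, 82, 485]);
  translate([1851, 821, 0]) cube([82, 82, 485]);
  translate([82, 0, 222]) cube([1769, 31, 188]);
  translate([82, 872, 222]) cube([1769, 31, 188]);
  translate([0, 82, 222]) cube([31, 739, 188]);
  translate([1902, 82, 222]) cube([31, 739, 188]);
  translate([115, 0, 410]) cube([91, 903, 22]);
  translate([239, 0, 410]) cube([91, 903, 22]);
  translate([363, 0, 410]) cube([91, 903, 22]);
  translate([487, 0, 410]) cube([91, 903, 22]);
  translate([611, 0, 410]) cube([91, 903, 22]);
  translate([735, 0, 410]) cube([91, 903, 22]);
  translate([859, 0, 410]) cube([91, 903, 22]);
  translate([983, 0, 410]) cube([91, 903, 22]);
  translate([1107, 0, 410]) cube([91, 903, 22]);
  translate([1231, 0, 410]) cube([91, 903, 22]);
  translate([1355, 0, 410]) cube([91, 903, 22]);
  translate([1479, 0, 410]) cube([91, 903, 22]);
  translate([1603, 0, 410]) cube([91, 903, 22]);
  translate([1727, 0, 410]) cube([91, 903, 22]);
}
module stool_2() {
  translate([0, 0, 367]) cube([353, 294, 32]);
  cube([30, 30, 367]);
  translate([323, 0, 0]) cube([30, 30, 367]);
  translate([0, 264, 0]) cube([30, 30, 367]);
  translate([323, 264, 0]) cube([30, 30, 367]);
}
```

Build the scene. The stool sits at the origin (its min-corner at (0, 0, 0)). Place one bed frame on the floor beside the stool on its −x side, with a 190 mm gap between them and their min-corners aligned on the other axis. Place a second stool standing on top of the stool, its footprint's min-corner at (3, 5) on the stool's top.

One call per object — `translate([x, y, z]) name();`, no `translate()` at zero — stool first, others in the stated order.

stool();
translate([-2123, 0, 0]) bed_frame();
translate([3, 5, 406]) stool_2();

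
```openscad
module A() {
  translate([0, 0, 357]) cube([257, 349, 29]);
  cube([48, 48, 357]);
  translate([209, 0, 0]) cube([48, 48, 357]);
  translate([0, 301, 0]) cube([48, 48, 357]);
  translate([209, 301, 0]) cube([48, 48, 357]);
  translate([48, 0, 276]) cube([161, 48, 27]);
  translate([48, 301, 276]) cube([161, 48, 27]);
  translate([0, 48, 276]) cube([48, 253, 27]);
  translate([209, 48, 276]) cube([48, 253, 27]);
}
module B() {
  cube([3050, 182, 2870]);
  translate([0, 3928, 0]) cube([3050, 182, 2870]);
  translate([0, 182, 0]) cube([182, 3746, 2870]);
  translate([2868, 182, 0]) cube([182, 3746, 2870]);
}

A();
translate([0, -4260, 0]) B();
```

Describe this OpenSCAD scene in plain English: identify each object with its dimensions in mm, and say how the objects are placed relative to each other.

A is a four-legged stool. The seat is 257×349 mm, 29 mm thick, top at z = 386 mm. It stands on four square legs, each 48×48 mm in cross-section, from z = 0 to the seat underside, each flush with a corner of the seat. Four stretchers, 48 mm wide and 27 mm tall, connect adjacent legs with their undersides at z = 276 mm, each running between the inner faces of the legs it joins and aligned with the legs' outer faces on the other axis.

B is the wall frame of a small rectangular building: four walls, each 2870 mm tall and 182 mm thick, enclosing a footprint 3050 mm (x) by 4110 mm (y) outside-to-outside, with no floor or roof. The front and back walls (the −y and +y sides) span the full width; the two side walls fit between them.

The house frame is on the floor beside the stool on its −y side.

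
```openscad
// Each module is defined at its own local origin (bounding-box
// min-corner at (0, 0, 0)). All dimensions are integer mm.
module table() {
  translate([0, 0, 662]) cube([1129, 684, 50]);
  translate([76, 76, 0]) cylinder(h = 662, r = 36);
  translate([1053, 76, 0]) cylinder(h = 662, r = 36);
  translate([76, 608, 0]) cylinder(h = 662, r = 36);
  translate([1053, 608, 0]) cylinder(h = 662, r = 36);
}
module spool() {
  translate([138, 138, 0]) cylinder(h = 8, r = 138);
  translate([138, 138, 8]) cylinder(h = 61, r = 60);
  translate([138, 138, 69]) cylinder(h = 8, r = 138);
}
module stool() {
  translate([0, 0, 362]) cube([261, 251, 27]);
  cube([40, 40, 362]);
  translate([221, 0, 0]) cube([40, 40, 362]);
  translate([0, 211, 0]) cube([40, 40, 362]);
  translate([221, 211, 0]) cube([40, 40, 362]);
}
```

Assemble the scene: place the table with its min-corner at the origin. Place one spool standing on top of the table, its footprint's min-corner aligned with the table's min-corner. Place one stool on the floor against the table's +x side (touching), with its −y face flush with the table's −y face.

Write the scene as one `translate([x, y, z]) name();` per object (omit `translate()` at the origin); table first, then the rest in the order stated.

table();
translate([0, 0, 712]) spool();
translate([1129, 0, 0]) stool();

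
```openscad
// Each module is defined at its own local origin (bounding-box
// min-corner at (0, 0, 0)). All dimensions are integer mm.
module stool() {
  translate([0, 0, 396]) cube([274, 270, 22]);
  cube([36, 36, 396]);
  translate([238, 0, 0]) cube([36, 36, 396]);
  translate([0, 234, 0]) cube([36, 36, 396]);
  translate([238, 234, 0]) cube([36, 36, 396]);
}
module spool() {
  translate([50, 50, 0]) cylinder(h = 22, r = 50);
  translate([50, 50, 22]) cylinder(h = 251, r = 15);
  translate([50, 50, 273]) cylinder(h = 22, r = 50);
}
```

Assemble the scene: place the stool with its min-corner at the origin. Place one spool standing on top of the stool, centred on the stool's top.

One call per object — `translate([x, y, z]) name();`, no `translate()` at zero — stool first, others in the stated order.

stool();
translate([87, 85, 418]) spool();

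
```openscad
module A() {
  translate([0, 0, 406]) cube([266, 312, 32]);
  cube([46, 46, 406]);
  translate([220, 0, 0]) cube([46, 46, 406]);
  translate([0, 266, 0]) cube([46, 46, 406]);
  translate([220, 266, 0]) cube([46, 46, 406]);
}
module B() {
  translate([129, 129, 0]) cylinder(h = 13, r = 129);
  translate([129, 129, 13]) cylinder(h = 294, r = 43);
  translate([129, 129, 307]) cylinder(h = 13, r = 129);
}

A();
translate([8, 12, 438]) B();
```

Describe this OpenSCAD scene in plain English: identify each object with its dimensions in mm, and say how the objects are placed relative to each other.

A is a four-legged stool. The seat is 266×312 mm, 32 mm thick, top at z = 438 mm. It stands on four square legs, each 46×46 mm in cross-section, from z = 0 to the seat underside, each flush with a corner of the seat.

B is a spool: two coaxial disc flanges of radius 129 mm and thickness 13 mm, joined by a core cylinder of radius 43 mm and height 294 mm. The lower flange rests on z = 0 and the three cylinders share a vertical axis.

The spool is on top of the stool.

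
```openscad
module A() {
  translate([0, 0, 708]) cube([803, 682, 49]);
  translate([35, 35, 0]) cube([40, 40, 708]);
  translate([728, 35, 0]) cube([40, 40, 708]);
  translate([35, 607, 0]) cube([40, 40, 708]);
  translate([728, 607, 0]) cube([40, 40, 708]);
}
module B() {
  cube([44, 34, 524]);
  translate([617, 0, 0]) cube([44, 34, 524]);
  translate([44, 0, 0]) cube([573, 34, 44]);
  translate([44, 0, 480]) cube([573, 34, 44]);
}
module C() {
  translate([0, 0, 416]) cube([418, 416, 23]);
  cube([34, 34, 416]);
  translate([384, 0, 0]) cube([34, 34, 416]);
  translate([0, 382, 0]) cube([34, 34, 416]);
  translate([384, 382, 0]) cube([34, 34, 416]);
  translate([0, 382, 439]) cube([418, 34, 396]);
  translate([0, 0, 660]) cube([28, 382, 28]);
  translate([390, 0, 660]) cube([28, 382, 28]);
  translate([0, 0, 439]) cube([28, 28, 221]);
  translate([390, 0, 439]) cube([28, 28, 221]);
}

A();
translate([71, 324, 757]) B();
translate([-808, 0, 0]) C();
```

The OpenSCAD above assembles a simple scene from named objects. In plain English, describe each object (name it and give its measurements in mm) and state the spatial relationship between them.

A is a table with a 803×682 mm rectangular top, 49 mm thick, top surface at z = 757 mm, supported by four 40×40 mm square legs, each inset 35 mm from the nearest pair of top edges, running from the floor.

B is a picture frame with a 573×436 mm rectangular opening (x by z) and a uniform 44 mm border on every side. Frame depth is 34 mm along y. It is built from two vertical stiles running the full outside height and two horizontal rails spanning the gap between the stiles.

C is a chair: 418×416 mm seat, 23 mm thick, top at z = 439 mm, on four 34 mm square corner legs flush with the seat edges. A 34 mm thick backrest slab spans the full seat width, extending 396 mm above the seat top, its back face flush with the seat's +y edge. Two armrests of 28×28 mm section run along each side from the seat's front edge to the front of the backrest, top faces 249 mm above the seat top and outer faces flush with the seat's x-edges; a 28×28 mm post under the front of each armrest stands on the seat at the front corner.

The picture frame is on top of the table, centred. The chair is on the floor beside the table on its −x side.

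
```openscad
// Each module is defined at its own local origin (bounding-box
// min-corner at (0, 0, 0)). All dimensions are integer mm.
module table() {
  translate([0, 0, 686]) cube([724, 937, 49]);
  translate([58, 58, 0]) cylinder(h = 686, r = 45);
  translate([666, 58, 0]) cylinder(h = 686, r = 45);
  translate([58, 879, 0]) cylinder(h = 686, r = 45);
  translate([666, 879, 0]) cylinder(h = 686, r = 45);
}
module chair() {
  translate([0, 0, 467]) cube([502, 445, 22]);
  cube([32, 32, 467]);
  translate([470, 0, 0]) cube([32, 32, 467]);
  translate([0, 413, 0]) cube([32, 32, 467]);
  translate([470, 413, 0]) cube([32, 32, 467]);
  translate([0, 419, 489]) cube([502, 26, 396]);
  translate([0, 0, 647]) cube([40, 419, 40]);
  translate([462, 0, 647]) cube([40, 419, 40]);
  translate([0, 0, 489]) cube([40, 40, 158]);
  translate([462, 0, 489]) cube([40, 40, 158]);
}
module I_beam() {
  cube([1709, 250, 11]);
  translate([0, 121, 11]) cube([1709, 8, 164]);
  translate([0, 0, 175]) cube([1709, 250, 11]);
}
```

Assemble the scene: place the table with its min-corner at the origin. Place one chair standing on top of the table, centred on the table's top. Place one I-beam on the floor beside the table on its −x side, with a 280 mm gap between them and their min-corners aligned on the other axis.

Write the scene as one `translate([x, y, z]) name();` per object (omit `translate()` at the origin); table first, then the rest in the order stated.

table();
translate([111, 246, 735]) chair();
translate([-1989, 0, 0]) I_beam();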